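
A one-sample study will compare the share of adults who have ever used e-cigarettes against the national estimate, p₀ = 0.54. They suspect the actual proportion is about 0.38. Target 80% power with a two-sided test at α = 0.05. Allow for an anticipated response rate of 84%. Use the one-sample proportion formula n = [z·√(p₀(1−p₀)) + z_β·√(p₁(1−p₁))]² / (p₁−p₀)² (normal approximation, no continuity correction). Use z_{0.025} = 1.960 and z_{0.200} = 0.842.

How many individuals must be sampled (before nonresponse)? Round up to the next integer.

n = [z_{α/2}·√(p₀q₀) + z_β·√(p₁q₁)]² / (p₁ − p₀)²
  = [1.960·√(0.54·0.46) + 0.842·√(0.38·0.62)]² / (-0.16)²
  = [1.960·0.4984 + 0.842·0.4854]² / 0.0256
  = [1.3856]² / 0.0256
  = 74.99
Adjust for 84% response: 74.99 / 0.84 = 89.27.
Round up → n = 90.

n = 90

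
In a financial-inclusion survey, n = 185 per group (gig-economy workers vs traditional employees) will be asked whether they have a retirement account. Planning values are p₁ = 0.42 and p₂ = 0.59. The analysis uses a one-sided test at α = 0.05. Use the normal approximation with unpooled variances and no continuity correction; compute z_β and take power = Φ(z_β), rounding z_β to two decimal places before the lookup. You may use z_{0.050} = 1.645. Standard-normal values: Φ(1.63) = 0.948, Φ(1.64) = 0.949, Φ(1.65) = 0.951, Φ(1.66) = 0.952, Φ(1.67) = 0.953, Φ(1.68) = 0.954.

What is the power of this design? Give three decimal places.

Power ≈ 0.953

z_β = |p₁−p₂|·√(n/[p₁q₁+p₂q₂]) − z_α
    = 0.17 · √(185/0.4855) − 1.645
    = 0.17 · 19.5205 − 1.645
    = 3.3185 − 1.645 = 1.6735 → 1.67
Power = Φ(1.67) = 0.953.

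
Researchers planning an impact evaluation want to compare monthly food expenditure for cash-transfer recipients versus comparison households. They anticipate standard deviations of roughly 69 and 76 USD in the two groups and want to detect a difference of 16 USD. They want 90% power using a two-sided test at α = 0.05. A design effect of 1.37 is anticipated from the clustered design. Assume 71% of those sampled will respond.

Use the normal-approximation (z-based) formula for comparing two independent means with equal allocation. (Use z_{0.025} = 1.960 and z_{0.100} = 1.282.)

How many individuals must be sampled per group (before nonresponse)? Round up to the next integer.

n = (z_{α/2} + z_β)² · (σ₁² + σ₂²) / δ²
  = (1.960 + 1.282)² · (69² + 76² = 10537) / 16²
  = 10.5106 · 10537 / 256
  = 432.62
Design effect: 1.37 × 432.62 = 592.68.
Adjust for 71% response: 592.68 / 0.71 = 834.77.
Round up → n = 835 per group.

n = 835 per group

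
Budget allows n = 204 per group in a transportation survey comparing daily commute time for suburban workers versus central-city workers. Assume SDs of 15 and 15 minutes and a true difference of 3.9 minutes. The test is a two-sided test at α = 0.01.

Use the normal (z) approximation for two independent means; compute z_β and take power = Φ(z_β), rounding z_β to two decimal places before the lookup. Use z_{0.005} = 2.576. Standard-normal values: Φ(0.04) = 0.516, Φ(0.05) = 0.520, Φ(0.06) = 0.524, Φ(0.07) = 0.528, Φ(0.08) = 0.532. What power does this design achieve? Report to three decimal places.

z_β = δ·√(n/(σ₁²+σ₂²)) − z_{α/2}
    = 3.9 · √(204/450) − 2.576
    = 3.9 · 0.67330 − 2.576
    = 2.6259 − 2.576 = 0.0499 → 0.05
Power = Φ(0.05) = 0.520.

Power ≈ 0.520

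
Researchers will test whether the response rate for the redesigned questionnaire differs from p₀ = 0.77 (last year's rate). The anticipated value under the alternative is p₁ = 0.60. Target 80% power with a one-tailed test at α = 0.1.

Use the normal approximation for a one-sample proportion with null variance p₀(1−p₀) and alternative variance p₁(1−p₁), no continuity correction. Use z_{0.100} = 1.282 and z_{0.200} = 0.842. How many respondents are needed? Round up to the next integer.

n = 32

n = [z_α·√(p₀q₀) + z_β·√(p₁q₁)]² / (p₁ − p₀)²
  = [1.282·√(0.77·0.23) + 0.842·√(0.60·0.40)]² / (-0.17)²
  = [1.282·0.4208 + 0.842·0.4899]² / 0.0289
  = [0.9520]² / 0.0289
  = 31.36
Round up → n = 32.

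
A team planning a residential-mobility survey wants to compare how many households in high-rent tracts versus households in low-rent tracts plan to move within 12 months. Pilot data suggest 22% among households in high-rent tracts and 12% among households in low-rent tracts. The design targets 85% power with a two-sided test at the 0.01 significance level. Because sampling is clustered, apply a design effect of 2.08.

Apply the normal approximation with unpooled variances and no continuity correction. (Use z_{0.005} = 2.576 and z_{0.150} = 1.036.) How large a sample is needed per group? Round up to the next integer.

n = (z_{α/2} + z_β)² · [p₁(1−p₁) + p₂(1−p₂)] / (p₁ − p₂)²
  = (2.576 + 1.036)² · (0.22·0.78 + 0.12·0.88) / (0.10)²
  = (3.612)² · (0.1716 + 0.1056) / 0.0100
  = 13.0465 · 0.2772 / 0.0100
  = 361.65
Design effect: 2.08 × 361.65 = 752.23.
Round up → n = 753 per group.

n = 753 per group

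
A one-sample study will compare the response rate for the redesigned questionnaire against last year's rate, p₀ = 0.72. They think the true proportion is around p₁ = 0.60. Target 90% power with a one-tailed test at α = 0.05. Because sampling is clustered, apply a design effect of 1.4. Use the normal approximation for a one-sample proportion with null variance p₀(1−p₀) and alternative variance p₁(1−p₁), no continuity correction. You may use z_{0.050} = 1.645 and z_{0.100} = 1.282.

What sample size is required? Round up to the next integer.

n = [z_α·√(p₀q₀) + z_β·√(p₁q₁)]² / (p₁ − p₀)²
  = [1.645·√(0.72·0.28) + 1.282·√(0.60·0.40)]² / (-0.12)²
  = [1.645·0.4490 + 1.282·0.4899]² / 0.0144
  = [1.3667]² / 0.0144
  = 129.70
Design effect: 1.4 × 129.70 = 181.59.
Round up → n = 182.

n = 182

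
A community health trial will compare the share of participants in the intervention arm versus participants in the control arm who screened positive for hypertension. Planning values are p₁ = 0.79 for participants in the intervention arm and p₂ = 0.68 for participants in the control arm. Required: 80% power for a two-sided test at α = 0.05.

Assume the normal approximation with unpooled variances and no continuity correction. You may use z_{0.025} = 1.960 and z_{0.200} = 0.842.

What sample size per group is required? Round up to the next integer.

n = 249 per group

n = (z_{α/2} + z_β)² · [p₁(1−p₁) + p₂(1−p₂)] / (p₁ − p₂)²
  = (1.960 + 0.842)² · (0.79·0.21 + 0.68·0.32) / (0.11)²
  = (2.802)² · (0.1659 + 0.2176) / 0.0121
  = 7.8512 · 0.3835 / 0.0121
  = 248.84
Round up → n = 249 per group.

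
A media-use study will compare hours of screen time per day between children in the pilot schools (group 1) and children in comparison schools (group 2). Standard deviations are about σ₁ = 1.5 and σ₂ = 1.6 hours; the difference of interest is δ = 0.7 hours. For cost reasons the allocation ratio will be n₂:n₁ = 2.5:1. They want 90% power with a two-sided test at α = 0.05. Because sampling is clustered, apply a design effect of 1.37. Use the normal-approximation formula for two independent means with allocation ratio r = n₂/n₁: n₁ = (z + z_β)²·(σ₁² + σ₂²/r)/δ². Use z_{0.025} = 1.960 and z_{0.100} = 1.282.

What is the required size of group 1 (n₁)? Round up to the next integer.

n₁ = 97

n₁ = (z_{α/2} + z_β)² · (σ₁² + σ₂²/r) / δ²
   = (1.960 + 1.282)² · (1.5² + 1.6²/2.5) / 0.7²
   = 10.5106 · (2.25 + 1.024) / 0.49
   = 10.5106 · 3.274 / 0.49
   = 70.23
Design effect: 1.37 × 70.23 = 96.21.
Round up → n₁ = 97; n₂ = r·n₁ = 2.5 × 97 = 243.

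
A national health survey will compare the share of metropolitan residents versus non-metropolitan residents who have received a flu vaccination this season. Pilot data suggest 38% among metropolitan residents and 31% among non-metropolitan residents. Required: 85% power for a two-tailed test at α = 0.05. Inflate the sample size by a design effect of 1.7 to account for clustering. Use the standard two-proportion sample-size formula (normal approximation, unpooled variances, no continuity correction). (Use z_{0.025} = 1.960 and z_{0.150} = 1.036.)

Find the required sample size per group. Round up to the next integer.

n = (z_{α/2} + z_β)² · [p₁(1−p₁) + p₂(1−p₂)] / (p₁ − p₂)²
  = (1.960 + 1.036)² · (0.38·0.62 + 0.31·0.69) / (0.07)²
  = (2.996)² · (0.2356 + 0.2139) / 0.0049
  = 8.9760 · 0.4495 / 0.0049
  = 823.41
Design effect: 1.7 × 823.41 = 1399.80.
Round up → n = 1400 per group.

n = 1400 per group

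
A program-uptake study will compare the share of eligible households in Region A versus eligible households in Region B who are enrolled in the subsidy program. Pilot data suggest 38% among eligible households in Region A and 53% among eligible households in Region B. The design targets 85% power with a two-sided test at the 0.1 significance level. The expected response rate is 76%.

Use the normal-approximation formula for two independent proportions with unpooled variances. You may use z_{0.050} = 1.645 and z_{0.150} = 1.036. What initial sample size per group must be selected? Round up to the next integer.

n = 204 per group

n = (z_{α/2} + z_β)² · [p₁(1−p₁) + p₂(1−p₂)] / (p₁ − p₂)²
  = (1.645 + 1.036)² · (0.38·0.62 + 0.53·0.47) / (-0.15)²
  = (2.681)² · (0.2356 + 0.2491) / 0.0225
  = 7.1878 · 0.4847 / 0.0225
  = 154.84
Adjust for 76% response: 154.84 / 0.76 = 203.74.
Round up → n = 204 per group.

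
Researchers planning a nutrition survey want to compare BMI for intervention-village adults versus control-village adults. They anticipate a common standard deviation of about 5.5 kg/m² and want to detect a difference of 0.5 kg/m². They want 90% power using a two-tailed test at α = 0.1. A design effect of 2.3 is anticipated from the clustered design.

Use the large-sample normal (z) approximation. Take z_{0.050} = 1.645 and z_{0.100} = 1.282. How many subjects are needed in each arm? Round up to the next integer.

n = 4769 per group

n = (z_{α/2} + z_β)² · (σ₁² + σ₂²) / δ²
  = (1.645 + 1.282)² · (2·5.5² = 60.5) / 0.5²
  = 8.5673 · 60.5 / 0.25
  = 2073.29
Design effect: 2.3 × 2073.29 = 4768.58.
Round up → n = 4769 per group.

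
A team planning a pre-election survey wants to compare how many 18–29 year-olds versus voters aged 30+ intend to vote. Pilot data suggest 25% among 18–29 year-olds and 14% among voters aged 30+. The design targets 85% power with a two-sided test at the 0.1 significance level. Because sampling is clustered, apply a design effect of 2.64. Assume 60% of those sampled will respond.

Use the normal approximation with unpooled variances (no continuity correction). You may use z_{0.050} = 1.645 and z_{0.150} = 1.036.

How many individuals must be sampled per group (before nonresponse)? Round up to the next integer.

n = 805 per group

n = (z_{α/2} + z_β)² · [p₁(1−p₁) + p₂(1−p₂)] / (p₁ − p₂)²
  = (1.645 + 1.036)² · (0.25·0.75 + 0.14·0.86) / (0.11)²
  = (2.681)² · (0.1875 + 0.1204) / 0.0121
  = 7.1878 · 0.3079 / 0.0121
  = 182.90
Design effect: 2.64 × 182.90 = 482.86.
Adjust for 60% response: 482.86 / 0.60 = 804.77.
Round up → n = 805 per group.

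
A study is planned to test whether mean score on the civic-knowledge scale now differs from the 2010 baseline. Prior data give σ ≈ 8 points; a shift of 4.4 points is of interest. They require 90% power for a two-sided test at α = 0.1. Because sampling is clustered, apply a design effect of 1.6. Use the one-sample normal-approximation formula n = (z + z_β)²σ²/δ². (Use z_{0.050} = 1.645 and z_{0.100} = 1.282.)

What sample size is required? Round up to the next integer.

n = 46

n = (z_{α/2} + z_β)² · σ² / δ²
  = (1.645 + 1.282)² · 8² / 4.4²
  = 8.5673 · 64 / 19.36
  = 28.32
Design effect: 1.6 × 28.32 = 45.31.
Round up → n = 46.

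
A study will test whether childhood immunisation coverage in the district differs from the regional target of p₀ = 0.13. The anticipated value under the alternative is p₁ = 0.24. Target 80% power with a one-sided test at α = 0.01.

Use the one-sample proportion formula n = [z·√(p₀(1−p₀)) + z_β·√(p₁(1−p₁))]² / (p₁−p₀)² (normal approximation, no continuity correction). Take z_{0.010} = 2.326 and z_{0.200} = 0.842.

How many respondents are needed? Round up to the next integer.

n = 108

n = [z_α·√(p₀q₀) + z_β·√(p₁q₁)]² / (p₁ − p₀)²
  = [2.326·√(0.13·0.87) + 0.842·√(0.24·0.76)]² / (0.11)²
  = [2.326·0.3363 + 0.842·0.4271]² / 0.0121
  = [1.1418]² / 0.0121
  = 107.75
Round up → n = 108.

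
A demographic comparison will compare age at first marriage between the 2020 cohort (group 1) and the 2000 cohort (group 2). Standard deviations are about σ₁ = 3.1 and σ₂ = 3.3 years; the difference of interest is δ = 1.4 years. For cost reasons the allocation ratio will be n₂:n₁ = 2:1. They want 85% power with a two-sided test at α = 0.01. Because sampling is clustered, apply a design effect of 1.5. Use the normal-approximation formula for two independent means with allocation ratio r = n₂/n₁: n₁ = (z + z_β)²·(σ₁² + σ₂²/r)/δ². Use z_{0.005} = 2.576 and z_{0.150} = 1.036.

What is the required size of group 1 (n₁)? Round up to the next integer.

n₁ = 151

n₁ = (z_{α/2} + z_β)² · (σ₁² + σ₂²/r) / δ²
   = (2.576 + 1.036)² · (3.1² + 3.3²/2) / 1.4²
   = 13.0465 · (9.61 + 5.445) / 1.96
   = 13.0465 · 15.055 / 1.96
   = 100.21
Design effect: 1.5 × 100.21 = 150.32.
Round up → n₁ = 151; n₂ = r·n₁ = 2 × 151 = 302.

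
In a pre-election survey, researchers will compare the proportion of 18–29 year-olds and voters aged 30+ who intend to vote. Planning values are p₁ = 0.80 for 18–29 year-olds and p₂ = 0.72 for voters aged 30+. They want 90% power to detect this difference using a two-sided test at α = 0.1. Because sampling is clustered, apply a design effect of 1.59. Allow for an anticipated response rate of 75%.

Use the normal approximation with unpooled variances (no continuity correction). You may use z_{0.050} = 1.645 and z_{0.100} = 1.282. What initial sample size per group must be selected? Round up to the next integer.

n = (z_{α/2} + z_β)² · [p₁(1−p₁) + p₂(1−p₂)] / (p₁ − p₂)²
  = (1.645 + 1.282)² · (0.80·0.20 + 0.72·0.28) / (0.08)²
  = (2.927)² · (0.1600 + 0.2016) / 0.0064
  = 8.5673 · 0.3616 / 0.0064
  = 484.05
Design effect: 1.59 × 484.05 = 769.65.
Adjust for 75% response: 769.65 / 0.75 = 1026.19.
Round up → n = 1027 per group.

n = 1027 per group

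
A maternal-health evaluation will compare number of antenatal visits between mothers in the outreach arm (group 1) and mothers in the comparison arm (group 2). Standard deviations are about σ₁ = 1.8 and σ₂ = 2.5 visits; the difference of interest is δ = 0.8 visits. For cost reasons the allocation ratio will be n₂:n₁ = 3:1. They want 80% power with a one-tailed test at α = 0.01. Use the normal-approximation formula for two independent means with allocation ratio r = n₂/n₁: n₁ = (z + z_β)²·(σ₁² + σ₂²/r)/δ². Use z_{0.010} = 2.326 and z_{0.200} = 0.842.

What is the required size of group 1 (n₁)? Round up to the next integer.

n₁ = 84

n₁ = (z_α + z_β)² · (σ₁² + σ₂²/r) / δ²
   = (2.326 + 0.842)² · (1.8² + 2.5²/3) / 0.8²
   = 10.0362 · (3.24 + 2.0833) / 0.64
   = 10.0362 · 5.3233 / 0.64
   = 83.48
Round up → n₁ = 84; n₂ = r·n₁ = 3 × 84 = 252.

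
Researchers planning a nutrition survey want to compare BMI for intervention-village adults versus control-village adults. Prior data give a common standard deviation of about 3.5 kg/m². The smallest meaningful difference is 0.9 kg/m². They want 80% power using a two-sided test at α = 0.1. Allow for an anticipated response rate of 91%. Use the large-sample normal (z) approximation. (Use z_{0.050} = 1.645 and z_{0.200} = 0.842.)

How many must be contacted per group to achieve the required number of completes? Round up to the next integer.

n = (z_{α/2} + z_β)² · (σ₁² + σ₂²) / δ²
  = (1.645 + 0.842)² · (2·3.5² = 24.5) / 0.9²
  = 6.1852 · 24.5 / 0.81
  = 187.08
Adjust for 91% response: 187.08 / 0.91 = 205.58.
Round up → n = 206 per group.

n = 206 per group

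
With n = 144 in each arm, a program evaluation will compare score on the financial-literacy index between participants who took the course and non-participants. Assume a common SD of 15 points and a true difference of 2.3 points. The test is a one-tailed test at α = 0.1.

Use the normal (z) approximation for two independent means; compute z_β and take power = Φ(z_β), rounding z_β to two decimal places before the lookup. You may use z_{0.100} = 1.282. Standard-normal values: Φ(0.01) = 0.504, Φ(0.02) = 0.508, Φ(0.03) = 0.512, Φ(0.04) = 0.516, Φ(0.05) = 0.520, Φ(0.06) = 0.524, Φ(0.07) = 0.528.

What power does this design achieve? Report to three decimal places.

Power ≈ 0.508

z_β = δ·√(n/(σ₁²+σ₂²)) − z_α
    = 2.3 · √(144/450) − 1.282
    = 2.3 · 0.56569 − 1.282
    = 1.3011 − 1.282 = 0.0191 → 0.02
Power = Φ(0.02) = 0.508.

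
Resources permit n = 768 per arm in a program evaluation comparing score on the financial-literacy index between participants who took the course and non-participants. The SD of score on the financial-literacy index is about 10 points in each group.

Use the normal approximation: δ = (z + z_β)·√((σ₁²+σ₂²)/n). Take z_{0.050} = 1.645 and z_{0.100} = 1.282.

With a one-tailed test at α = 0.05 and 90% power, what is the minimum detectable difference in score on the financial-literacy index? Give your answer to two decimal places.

Minimum detectable difference ≈ 1.49 points

δ = (z_α + z_β) · √((σ₁²+σ₂²)/n)
  = (1.645 + 1.282) · √(200/768)
  = 2.927 · √0.26042
  = 2.927 · 0.5103
  = 1.4937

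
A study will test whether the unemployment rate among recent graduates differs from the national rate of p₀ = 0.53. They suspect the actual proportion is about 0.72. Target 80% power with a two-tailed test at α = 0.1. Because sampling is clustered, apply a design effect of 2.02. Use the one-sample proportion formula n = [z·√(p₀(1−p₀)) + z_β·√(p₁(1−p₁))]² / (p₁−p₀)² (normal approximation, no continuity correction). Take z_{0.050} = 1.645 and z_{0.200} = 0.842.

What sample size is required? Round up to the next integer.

n = 81

n = [z_{α/2}·√(p₀q₀) + z_β·√(p₁q₁)]² / (p₁ − p₀)²
  = [1.645·√(0.53·0.47) + 0.842·√(0.72·0.28)]² / (0.19)²
  = [1.645·0.4991 + 0.842·0.4490]² / 0.0361
  = [1.1991]² / 0.0361
  = 39.83
Design effect: 2.02 × 39.83 = 80.45.
Round up → n = 81.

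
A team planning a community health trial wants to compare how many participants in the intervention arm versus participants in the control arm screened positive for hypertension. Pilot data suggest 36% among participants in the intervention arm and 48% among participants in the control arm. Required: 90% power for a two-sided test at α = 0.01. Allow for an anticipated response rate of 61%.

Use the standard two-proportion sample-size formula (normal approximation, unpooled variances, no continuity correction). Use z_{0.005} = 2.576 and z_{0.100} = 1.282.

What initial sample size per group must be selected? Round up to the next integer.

n = 814 per group

n = (z_{α/2} + z_β)² · [p₁(1−p₁) + p₂(1−p₂)] / (p₁ − p₂)²
  = (2.576 + 1.282)² · (0.36·0.64 + 0.48·0.52) / (-0.12)²
  = (3.858)² · (0.2304 + 0.2496) / 0.0144
  = 14.8842 · 0.4800 / 0.0144
  = 496.14
Adjust for 61% response: 496.14 / 0.61 = 813.34.
Round up → n = 814 per group.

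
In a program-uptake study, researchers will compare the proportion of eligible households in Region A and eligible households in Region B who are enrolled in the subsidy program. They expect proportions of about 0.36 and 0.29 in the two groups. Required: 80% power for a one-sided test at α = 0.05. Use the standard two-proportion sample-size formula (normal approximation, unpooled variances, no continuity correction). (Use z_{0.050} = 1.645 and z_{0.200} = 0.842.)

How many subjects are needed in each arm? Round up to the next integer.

n = (z_α + z_β)² · [p₁(1−p₁) + p₂(1−p₂)] / (p₁ − p₂)²
  = (1.645 + 0.842)² · (0.36·0.64 + 0.29·0.71) / (0.07)²
  = (2.487)² · (0.2304 + 0.2059) / 0.0049
  = 6.1852 · 0.4363 / 0.0049
  = 550.73
Round up → n = 551 per group.

n = 551 per group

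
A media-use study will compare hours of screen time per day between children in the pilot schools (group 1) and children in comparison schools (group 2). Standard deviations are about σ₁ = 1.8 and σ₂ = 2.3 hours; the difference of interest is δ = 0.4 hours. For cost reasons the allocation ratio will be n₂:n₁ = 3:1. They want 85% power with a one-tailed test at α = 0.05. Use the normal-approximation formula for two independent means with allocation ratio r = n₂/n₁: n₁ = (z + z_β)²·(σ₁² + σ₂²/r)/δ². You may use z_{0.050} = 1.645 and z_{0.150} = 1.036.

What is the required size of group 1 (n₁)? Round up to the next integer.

n₁ = (z_α + z_β)² · (σ₁² + σ₂²/r) / δ²
   = (1.645 + 1.036)² · (1.8² + 2.3²/3) / 0.4²
   = 7.1878 · (3.24 + 1.7633) / 0.16
   = 7.1878 · 5.0033 / 0.16
   = 224.77
Round up → n₁ = 225; n₂ = r·n₁ = 3 × 225 = 675.

n₁ = 225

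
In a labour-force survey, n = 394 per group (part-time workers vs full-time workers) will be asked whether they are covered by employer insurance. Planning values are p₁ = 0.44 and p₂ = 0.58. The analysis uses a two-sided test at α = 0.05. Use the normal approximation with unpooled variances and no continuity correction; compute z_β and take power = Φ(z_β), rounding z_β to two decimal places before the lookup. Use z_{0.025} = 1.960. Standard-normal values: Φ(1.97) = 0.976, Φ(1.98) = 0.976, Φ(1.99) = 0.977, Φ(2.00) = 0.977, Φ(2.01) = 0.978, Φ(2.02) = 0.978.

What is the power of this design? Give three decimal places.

z_β = |p₁−p₂|·√(n/[p₁q₁+p₂q₂]) − z_{α/2}
    = 0.14 · √(394/0.4900) − 1.960
    = 0.14 · 28.3563 − 1.960
    = 3.9699 − 1.960 = 2.0099 → 2.01
Power = Φ(2.01) = 0.978.

Power ≈ 0.978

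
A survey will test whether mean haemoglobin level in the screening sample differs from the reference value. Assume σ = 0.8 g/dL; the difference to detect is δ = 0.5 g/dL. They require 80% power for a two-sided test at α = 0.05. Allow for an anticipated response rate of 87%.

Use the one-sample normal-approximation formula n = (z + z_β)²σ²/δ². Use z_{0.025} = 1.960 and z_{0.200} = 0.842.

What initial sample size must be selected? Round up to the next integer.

n = 24

n = (z_{α/2} + z_β)² · σ² / δ²
  = (1.960 + 0.842)² · 0.8² / 0.5²
  = 7.8512 · 0.64 / 0.25
  = 20.10
Adjust for 87% response: 20.10 / 0.87 = 23.10.
Round up → n = 24.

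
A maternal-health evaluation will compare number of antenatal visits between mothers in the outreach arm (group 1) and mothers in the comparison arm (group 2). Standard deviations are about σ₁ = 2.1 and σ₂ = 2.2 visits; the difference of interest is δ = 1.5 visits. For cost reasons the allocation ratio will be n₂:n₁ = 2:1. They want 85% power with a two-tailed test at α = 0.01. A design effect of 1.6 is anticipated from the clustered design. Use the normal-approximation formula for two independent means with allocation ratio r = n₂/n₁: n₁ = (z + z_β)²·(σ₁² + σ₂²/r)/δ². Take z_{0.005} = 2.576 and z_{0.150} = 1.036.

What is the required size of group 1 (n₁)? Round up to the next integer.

n₁ = (z_{α/2} + z_β)² · (σ₁² + σ₂²/r) / δ²
   = (2.576 + 1.036)² · (2.1² + 2.2²/2) / 1.5²
   = 13.0465 · (4.41 + 2.42) / 2.25
   = 13.0465 · 6.83 / 2.25
   = 39.60
Design effect: 1.6 × 39.60 = 63.37.
Round up → n₁ = 64; n₂ = r·n₁ = 2 × 64 = 128.

n₁ = 64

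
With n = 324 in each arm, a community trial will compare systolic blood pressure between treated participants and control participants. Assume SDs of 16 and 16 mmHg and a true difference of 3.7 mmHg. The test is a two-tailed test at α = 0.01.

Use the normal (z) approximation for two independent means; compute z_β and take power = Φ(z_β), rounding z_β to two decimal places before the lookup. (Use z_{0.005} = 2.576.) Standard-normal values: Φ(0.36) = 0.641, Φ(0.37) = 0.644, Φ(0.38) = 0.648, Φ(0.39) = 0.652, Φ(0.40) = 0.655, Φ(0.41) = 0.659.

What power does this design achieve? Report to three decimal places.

Power ≈ 0.644

z_β = δ·√(n/(σ₁²+σ₂²)) − z_{α/2}
    = 3.7 · √(324/512) − 2.576
    = 3.7 · 0.79550 − 2.576
    = 2.9433 − 2.576 = 0.3673 → 0.37
Power = Φ(0.37) = 0.644.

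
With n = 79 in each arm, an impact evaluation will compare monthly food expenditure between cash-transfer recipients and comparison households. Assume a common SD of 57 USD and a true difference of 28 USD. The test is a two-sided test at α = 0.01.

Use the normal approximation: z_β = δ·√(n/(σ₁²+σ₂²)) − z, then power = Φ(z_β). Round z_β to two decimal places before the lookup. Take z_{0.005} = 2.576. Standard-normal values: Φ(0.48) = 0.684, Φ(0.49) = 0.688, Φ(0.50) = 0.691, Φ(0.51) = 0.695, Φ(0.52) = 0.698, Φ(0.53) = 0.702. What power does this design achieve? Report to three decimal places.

z_β = δ·√(n/(σ₁²+σ₂²)) − z_{α/2}
    = 28 · √(79/6498) − 2.576
    = 28 · 0.11026 − 2.576
    = 3.0873 − 2.576 = 0.5113 → 0.51
Power = Φ(0.51) = 0.695.

Power ≈ 0.695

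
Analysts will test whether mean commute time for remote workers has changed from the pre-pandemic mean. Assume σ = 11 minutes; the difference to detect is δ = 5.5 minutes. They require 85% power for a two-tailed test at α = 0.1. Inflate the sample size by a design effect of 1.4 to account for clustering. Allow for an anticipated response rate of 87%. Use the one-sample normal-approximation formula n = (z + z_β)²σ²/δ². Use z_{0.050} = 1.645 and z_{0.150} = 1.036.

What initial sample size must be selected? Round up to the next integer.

n = 47

n = (z_{α/2} + z_β)² · σ² / δ²
  = (1.645 + 1.036)² · 11² / 5.5²
  = 7.1878 · 121 / 30.25
  = 28.75
Design effect: 1.4 × 28.75 = 40.25.
Adjust for 87% response: 40.25 / 0.87 = 46.27.
Round up → n = 47.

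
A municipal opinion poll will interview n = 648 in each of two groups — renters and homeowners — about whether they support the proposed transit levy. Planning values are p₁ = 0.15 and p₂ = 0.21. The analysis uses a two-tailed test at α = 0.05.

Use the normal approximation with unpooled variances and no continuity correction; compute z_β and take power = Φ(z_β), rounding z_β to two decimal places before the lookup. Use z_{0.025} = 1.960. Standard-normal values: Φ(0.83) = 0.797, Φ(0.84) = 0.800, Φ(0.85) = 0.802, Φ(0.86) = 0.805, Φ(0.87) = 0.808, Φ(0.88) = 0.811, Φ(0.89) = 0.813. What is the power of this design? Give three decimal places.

Power ≈ 0.805

z_β = |p₁−p₂|·√(n/[p₁q₁+p₂q₂]) − z_{α/2}
    = 0.06 · √(648/0.2934) − 1.960
    = 0.06 · 46.9956 − 1.960
    = 2.8197 − 1.960 = 0.8597 → 0.86
Power = Φ(0.86) = 0.805.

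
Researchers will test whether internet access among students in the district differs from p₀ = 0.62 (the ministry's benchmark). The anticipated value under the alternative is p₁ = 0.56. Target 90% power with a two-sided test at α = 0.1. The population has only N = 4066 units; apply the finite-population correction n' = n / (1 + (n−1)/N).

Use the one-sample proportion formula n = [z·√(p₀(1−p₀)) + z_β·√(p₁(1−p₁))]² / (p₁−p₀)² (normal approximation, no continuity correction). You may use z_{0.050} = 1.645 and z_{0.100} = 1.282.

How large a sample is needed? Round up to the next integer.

n = [z_{α/2}·√(p₀q₀) + z_β·√(p₁q₁)]² / (p₁ − p₀)²
  = [1.645·√(0.62·0.38) + 1.282·√(0.56·0.44)]² / (-0.06)²
  = [1.645·0.4854 + 1.282·0.4964]² / 0.0036
  = [1.4348]² / 0.0036
  = 571.87
Finite-population correction (N = 4066): 571.87 / (1 + (571.87 − 1)/4066) = 501.46.
Round up → n = 502.

n = 502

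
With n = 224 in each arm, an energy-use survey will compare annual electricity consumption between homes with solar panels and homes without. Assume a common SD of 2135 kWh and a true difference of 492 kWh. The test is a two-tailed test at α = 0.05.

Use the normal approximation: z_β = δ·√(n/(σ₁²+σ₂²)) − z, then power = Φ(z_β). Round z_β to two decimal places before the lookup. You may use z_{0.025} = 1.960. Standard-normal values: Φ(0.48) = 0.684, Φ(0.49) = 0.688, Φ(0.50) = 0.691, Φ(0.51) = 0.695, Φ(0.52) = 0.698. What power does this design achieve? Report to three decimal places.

Power ≈ 0.684

z_β = δ·√(n/(σ₁²+σ₂²)) − z_{α/2}
    = 492 · √(224/9116450) − 1.960
    = 492 · 0.00496 − 1.960
    = 2.4388 − 1.960 = 0.4788 → 0.48
Power = Φ(0.48) = 0.684.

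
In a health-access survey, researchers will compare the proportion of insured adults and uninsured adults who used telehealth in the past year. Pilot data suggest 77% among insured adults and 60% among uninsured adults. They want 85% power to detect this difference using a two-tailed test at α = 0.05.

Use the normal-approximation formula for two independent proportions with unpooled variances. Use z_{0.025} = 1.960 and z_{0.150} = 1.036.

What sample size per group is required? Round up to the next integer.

n = (z_{α/2} + z_β)² · [p₁(1−p₁) + p₂(1−p₂)] / (p₁ − p₂)²
  = (1.960 + 1.036)² · (0.77·0.23 + 0.60·0.40) / (0.17)²
  = (2.996)² · (0.1771 + 0.2400) / 0.0289
  = 8.9760 · 0.4171 / 0.0289
  = 129.55
Round up → n = 130 per group.

n = 130 per group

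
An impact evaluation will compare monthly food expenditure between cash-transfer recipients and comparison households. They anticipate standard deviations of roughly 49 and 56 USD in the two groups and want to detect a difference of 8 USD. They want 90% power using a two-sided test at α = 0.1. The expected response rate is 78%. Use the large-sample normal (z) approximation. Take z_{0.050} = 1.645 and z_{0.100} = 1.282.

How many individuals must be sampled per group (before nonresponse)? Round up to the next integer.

n = (z_{α/2} + z_β)² · (σ₁² + σ₂²) / δ²
  = (1.645 + 1.282)² · (49² + 56² = 5537) / 8²
  = 8.5673 · 5537 / 64
  = 741.21
Adjust for 78% response: 741.21 / 0.78 = 950.27.
Round up → n = 951 per group.

n = 951 per group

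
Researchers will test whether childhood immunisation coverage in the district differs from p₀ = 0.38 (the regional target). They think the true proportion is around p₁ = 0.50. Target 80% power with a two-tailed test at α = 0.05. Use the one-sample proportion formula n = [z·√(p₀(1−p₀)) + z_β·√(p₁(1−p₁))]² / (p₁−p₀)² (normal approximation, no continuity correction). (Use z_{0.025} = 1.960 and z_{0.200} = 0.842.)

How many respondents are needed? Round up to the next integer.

n = [z_{α/2}·√(p₀q₀) + z_β·√(p₁q₁)]² / (p₁ − p₀)²
  = [1.960·√(0.38·0.62) + 0.842·√(0.50·0.50)]² / (0.12)²
  = [1.960·0.4854 + 0.842·0.5000]² / 0.0144
  = [1.3724]² / 0.0144
  = 130.79
Round up → n = 131.

n = 131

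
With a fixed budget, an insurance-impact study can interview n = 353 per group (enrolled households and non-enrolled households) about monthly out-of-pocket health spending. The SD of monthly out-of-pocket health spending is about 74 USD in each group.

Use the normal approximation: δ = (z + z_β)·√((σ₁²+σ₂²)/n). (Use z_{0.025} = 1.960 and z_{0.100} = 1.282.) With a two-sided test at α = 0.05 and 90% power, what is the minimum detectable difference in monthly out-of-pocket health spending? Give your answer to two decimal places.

Minimum detectable difference ≈ 18.06 USD

δ = (z_{α/2} + z_β) · √((σ₁²+σ₂²)/n)
  = (1.960 + 1.282) · √(10952/353)
  = 3.242 · √31.0255
  = 3.242 · 5.5701
  = 18.0581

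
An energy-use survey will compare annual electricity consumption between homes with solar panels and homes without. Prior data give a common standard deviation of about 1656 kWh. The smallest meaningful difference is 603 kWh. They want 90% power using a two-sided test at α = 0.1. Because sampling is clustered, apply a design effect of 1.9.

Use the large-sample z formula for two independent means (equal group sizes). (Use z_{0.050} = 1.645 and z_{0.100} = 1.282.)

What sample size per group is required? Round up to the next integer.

n = (z_{α/2} + z_β)² · (σ₁² + σ₂²) / δ²
  = (1.645 + 1.282)² · (2·1656² = 5484672) / 603²
  = 8.5673 · 5484672 / 363609
  = 129.23
Design effect: 1.9 × 129.23 = 245.54.
Round up → n = 246 per group.

n = 246 per group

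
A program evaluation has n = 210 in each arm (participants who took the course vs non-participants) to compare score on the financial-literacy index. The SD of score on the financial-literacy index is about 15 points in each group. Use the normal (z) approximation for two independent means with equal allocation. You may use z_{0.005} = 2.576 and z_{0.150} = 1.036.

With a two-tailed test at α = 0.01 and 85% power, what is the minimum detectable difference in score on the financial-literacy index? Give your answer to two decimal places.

Minimum detectable difference ≈ 5.29 points

δ = (z_{α/2} + z_β) · √((σ₁²+σ₂²)/n)
  = (2.576 + 1.036) · √(450/210)
  = 3.612 · √2.1429
  = 3.612 · 1.4639
  = 5.2874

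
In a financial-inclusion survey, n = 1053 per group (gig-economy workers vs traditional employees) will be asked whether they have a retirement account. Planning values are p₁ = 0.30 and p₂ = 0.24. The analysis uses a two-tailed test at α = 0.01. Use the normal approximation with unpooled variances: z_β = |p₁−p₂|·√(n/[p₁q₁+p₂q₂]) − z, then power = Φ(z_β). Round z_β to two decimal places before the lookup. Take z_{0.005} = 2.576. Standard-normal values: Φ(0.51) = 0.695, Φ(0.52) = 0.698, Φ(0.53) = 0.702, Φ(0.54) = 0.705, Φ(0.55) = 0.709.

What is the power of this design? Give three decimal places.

z_β = |p₁−p₂|·√(n/[p₁q₁+p₂q₂]) − z_{α/2}
    = 0.06 · √(1053/0.3924) − 2.576
    = 0.06 · 51.8024 − 2.576
    = 3.1081 − 2.576 = 0.5321 → 0.53
Power = Φ(0.53) = 0.702.

Power ≈ 0.702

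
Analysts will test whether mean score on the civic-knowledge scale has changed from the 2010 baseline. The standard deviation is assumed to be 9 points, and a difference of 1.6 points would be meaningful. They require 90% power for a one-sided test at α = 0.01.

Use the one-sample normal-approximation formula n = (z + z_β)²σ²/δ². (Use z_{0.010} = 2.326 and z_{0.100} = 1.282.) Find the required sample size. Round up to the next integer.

n = (z_α + z_β)² · σ² / δ²
  = (2.326 + 1.282)² · 9² / 1.6²
  = 13.0177 · 81 / 2.56
  = 411.89
Round up → n = 412.

n = 412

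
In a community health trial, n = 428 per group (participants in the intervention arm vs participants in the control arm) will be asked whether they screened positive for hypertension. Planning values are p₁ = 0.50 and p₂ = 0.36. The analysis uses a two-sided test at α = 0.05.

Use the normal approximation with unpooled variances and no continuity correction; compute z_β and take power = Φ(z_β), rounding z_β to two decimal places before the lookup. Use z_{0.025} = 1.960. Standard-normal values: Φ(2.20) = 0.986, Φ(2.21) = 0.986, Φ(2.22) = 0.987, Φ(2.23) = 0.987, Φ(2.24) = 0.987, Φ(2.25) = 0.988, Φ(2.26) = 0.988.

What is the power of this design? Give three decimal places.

Power ≈ 0.987

z_β = |p₁−p₂|·√(n/[p₁q₁+p₂q₂]) − z_{α/2}
    = 0.14 · √(428/0.4804) − 1.960
    = 0.14 · 29.8484 − 1.960
    = 4.1788 − 1.960 = 2.2188 → 2.22
Power = Φ(2.22) = 0.987.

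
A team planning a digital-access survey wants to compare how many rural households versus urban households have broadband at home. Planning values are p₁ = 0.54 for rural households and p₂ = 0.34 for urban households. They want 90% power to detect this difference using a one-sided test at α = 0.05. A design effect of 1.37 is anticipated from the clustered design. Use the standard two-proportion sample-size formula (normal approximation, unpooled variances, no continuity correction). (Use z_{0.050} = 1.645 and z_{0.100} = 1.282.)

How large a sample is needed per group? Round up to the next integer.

n = 139 per group

n = (z_α + z_β)² · [p₁(1−p₁) + p₂(1−p₂)] / (p₁ − p₂)²
  = (1.645 + 1.282)² · (0.54·0.46 + 0.34·0.66) / (0.20)²
  = (2.927)² · (0.2484 + 0.2244) / 0.0400
  = 8.5673 · 0.4728 / 0.0400
  = 101.27
Design effect: 1.37 × 101.27 = 138.73.
Round up → n = 139 per group.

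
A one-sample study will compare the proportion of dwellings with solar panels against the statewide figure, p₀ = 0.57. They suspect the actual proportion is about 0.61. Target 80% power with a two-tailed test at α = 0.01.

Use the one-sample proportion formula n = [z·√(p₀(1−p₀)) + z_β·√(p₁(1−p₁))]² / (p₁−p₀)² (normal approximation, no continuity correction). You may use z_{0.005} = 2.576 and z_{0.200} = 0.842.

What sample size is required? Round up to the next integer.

n = 1777

n = [z_{α/2}·√(p₀q₀) + z_β·√(p₁q₁)]² / (p₁ − p₀)²
  = [2.576·√(0.57·0.43) + 0.842·√(0.61·0.39)]² / (0.04)²
  = [2.576·0.4951 + 0.842·0.4877]² / 0.0016
  = [1.6860]² / 0.0016
  = 1776.62
Round up → n = 1777.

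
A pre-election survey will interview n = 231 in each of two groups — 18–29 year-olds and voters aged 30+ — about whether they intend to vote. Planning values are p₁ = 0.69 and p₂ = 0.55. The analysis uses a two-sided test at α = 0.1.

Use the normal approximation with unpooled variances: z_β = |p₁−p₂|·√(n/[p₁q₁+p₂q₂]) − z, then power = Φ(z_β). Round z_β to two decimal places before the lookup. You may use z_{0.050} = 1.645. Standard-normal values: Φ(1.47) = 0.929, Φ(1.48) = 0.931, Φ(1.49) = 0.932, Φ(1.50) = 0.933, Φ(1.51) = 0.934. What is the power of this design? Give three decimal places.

z_β = |p₁−p₂|·√(n/[p₁q₁+p₂q₂]) − z_{α/2}
    = 0.14 · √(231/0.4614) − 1.645
    = 0.14 · 22.3752 − 1.645
    = 3.1325 − 1.645 = 1.4875 → 1.49
Power = Φ(1.49) = 0.932.

Power ≈ 0.932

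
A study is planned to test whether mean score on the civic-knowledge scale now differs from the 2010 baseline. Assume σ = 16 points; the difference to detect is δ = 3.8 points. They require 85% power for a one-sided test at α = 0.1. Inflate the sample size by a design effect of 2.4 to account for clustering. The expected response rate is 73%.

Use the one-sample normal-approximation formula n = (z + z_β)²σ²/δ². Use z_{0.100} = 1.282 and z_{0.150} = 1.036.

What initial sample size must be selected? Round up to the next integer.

n = (z_α + z_β)² · σ² / δ²
  = (1.282 + 1.036)² · 16² / 3.8²
  = 5.3731 · 256 / 14.44
  = 95.26
Design effect: 2.4 × 95.26 = 228.62.
Adjust for 73% response: 228.62 / 0.73 = 313.18.
Round up → n = 314.

n = 314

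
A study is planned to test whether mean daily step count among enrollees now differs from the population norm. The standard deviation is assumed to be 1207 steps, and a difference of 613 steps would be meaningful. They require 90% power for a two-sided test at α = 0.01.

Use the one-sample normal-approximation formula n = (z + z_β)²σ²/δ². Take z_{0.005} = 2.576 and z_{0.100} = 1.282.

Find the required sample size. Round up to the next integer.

n = 58

n = (z_{α/2} + z_β)² · σ² / δ²
  = (2.576 + 1.282)² · 1207² / 613²
  = 14.8842 · 1456849 / 375769
  = 57.71
Round up → n = 58.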